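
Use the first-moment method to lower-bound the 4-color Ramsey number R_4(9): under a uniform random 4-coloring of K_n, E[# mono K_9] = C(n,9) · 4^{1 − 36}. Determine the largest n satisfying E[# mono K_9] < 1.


We need C(n, 9) · 4^{1 − 36} < 1, i.e. C(n, 9) < 4^{36 − 1} = 1180591620717411303424.
Check values of n near the boundary:
  n = 909: C(909, 9) = 1122169012923711463931; 1122169012923711463931 < 1180591620717411303424? YES
  n = 910: C(910, 9) = 1133378248346922788210; 1133378248346922788210 < 1180591620717411303424? YES
  n = 911: C(911, 9) = 1144686900492291197405; 1144686900492291197405 < 1180591620717411303424? YES
  n = 912: C(912, 9) = 1156095740032081475120; 1156095740032081475120 < 1180591620717411303424? YES
  n = 913: C(913, 9) = 1167605542753639808390; 1167605542753639808390 < 1180591620717411303424? YES
  n = 914: C(914, 9) = 1179217089587653905932; 1179217089587653905932 < 1180591620717411303424? YES
  n = 915: C(915, 9) = 1190931166636537885130; 1190931166636537885130 < 1180591620717411303424? NO
  n = 916: C(916, 9) = 1202748565202942340440; 1202748565202942340440 < 1180591620717411303424? NO
The largest n with C(n, 9) < 1180591620717411303424 is n = 914 (where E[X] = 294804272396913476483/295147905179352825856 ≈ 0.999). Hence R_4(9) > 914, i.e. R_4(9) ≥ 915.

Largest n = 914; hence R_4(9) > 914.


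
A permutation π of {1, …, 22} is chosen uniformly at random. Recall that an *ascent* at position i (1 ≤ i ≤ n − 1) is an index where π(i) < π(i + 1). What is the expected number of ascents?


Write X = Σ X_I over i = 1, …, 21, with X_I the indicator of one ascent.
There are 21 indicators.
For each fixed i, the pair (π(i), π(i+1)) is a uniformly random ordered pair of distinct values from {1, …, 22}; by symmetry P[π(i) < π(i+1)] = 1/2.
By linearity: E[X] = 21 · (1/2) = (22 − 1) · (1/2) = 21/2 ≈ 10.500.

E[X] = 21/2 = 10.500.


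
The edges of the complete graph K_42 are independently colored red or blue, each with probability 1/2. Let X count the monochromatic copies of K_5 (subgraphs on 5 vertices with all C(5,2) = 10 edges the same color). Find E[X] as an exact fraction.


Let X = Σ_S X_S over the C(42, 5) = 850668 subsets S of size 5, where X_S = 1 if the K_5 on S is monochromatic.
For a fixed S, the K_5 on S has C(5, 2) = 10 edges. P[all 10 edges red] = (1/2)^10, and likewise for blue, so P[monochromatic] = 2·(1/2)^10 = 2^{1 − 10} = 1/512.
By linearity of expectation: E[X] = C(42, 5) · 2^{1 − 10} = 850668 · 1/512 = 212667/128.
Numerically: E[X] ≈ 1661.46094.

E[X] = C(42,5)·2^(1−C(5,2)) = 212667/128 ≈ 1661.46094.


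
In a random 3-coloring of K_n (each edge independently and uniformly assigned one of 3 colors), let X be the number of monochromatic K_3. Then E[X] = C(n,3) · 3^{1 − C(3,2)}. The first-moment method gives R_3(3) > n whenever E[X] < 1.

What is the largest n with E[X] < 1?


We need C(n, 3) · 3^{1 − 3} < 1, i.e. C(n, 3) < 3^{3 − 1} = 9.
Check values of n near the boundary:
  n = 3: C(3, 3) = 1; 1 < 9? YES
  n = 4: C(4, 3) = 4; 4 < 9? YES
  n = 5: C(5, 3) = 10; 10 < 9? NO
  n = 6: C(6, 3) = 20; 20 < 9? NO
  n = 7: C(7, 3) = 35; 35 < 9? NO
The largest n with C(n, 3) < 9 is n = 4 (where E[X] = 4/9 ≈ 0.4444444). Hence R_3(3) > 4, i.e. R_3(3) ≥ 5.

Largest n = 4; hence R_3(3) > 4.


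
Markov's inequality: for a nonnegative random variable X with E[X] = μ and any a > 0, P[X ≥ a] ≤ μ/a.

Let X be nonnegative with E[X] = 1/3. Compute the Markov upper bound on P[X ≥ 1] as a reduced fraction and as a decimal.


μ = E[X] = 1/3, a = 1.
Markov: P[X ≥ 1] ≤ μ/a = (1/3)/1 = 1/3.
Numerically: ≈ 0.333333.
(Since a = 1 > μ = 0.333333, the bound 1/3 is < 1 and informative.)

P[X ≥ 1] ≤ 1/3 ≈ 0.333333.


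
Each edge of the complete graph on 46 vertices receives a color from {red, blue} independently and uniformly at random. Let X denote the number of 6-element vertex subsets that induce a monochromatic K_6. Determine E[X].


Let X = Σ_S X_S over the C(46, 6) = 9366819 subsets S of size 6, where X_S = 1 if the K_6 on S is monochromatic.
For a fixed S, the K_6 on S has C(6, 2) = 15 edges. P[all 15 edges red] = (1/2)^15, and likewise for blue, so P[monochromatic] = 2·(1/2)^15 = 2^{1 − 15} = 1/16384.
Summing: E[X] = C(46, 6) · 2^{1 − 15} = 9366819 · 1/16384 = 9366819/16384.
Numerically: E[X] ≈ 571.705261.

E[X] = C(46,6)·2^(1−C(6,2)) = 9366819/16384 ≈ 571.705261.


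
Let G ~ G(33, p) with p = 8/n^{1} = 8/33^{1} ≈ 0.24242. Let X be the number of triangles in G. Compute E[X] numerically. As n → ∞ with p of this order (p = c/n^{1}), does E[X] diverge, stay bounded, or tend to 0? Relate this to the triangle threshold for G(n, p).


Number of potential triangles: C(33, 3) = 5456.
Each occurs with probability p³ ≈ (0.24242)³ ≈ 1.4247155e-02.
By linearity: E[X] = C(33, 3)·p³ ≈ 5456 · 1.4247155e-02 ≈ 77.73248.
Here α = 1, so p = 8/n is exactly at the triangle threshold p ~ 1/n. Asymptotically E[X] → c³/6 = 8³/6 = 256/3 ≈ 85.33333, a bounded constant. In this regime the triangle count is asymptotically Poisson(c³/6).

E[X] ≈ 77.73248; in regime p = Θ(1/n^{1}) E[X] stays bounded (at the triangle threshold p ~ 1/n).


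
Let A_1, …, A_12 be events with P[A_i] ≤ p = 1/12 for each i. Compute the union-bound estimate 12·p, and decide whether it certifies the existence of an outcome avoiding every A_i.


Union bound: P[∪_{i=1}^{12} A_i] ≤ Σ_i P[A_i] ≤ 12·p = 12·(1/12) = 1.
Numerically: 1 ≈ 1.000.
Is 1 < 1? NO.
Since the bound 1 is ≥ 1, the union bound is uninformative here; it does NOT by itself certify existence.

12·p = 1 ≈ 1.000; existence NOT certified by the union bound.


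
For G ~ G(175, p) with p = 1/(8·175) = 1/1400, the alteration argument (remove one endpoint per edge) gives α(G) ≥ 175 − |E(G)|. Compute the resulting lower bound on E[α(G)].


E[|E(G)|] = C(175, 2)·p = 15225 · (1/1400) = 87/8.
E[α(G)] ≥ n − E[|E(G)|] = 175 − 87/8 = 1313/8.
Numerically: ≈ 164.12500.
(This is only a lower bound; the true E[α(G)] may be larger.)

E[α(G)] ≥ 1313/8 ≈ 164.12500.


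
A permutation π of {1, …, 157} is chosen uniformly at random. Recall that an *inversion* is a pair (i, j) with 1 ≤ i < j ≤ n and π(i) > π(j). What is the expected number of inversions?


Write X = Σ X_I over the C(157, 2) = 12246 pairs i < j, with X_I the indicator of one inversion.
There are 12246 indicators.
For each fixed pair i < j, the values π(i) and π(j) are two distinct elements of {1, …, 157} in uniformly random order; by symmetry P[π(i) > π(j)] = 1/2.
By linearity: E[X] = 12246 · (1/2) = C(157, 2) · (1/2) = 12246/2 = 6123 ≈ 6123.000.

E[X] = 6123 = 6123.000.


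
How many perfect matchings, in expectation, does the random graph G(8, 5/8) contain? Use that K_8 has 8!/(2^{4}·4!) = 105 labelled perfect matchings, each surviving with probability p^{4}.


K_8 has 8!/(2^{4}·4!) = 105 labelled perfect matchings.
For each such perfect matching H, let X_H = 1 if all 4 edges of H are present in G. Then P[X_H = 1] = p^{4} = (5/8)^{4} = 625/4096.
By linearity of expectation: E[X] = Σ_H E[X_H] = 105 · p^{4} = 105 · 625/4096 = 65625/4096.
Numerically: E[X] ≈ 16.0217.

E[X] = 105 · (5/8)^{4} = 65625/4096 ≈ 16.0217.


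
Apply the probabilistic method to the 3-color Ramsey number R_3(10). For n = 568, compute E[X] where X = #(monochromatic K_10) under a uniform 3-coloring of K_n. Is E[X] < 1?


E[X] = C(568, 10) · 3^{1 − 45} = 889446337783744949208 · 3^{−44} = 889446337783744949208/984770902183611232881.
As a reduced fraction: E[X] = 98827370864860549912/109418989131512359209 ≈ 0.9032.
Is E[X] < 1? YES.
Since E[X] < 1, there exists a 3-coloring of K_{568} with no monochromatic K_10; hence R_3(10) > 568.

E[X] = 98827370864860549912/109418989131512359209 ≈ 0.9032; E[X] < 1, so R_3(10) > 568.


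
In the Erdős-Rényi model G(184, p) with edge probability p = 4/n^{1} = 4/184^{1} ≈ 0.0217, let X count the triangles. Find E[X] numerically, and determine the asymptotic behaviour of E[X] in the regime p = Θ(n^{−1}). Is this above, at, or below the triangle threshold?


Number of potential triangles: C(184, 3) = 1021384.
Each occurs with probability p³ ≈ (0.0217)³ ≈ 1.02737e-05.
By linearity: E[X] = C(184, 3)·p³ ≈ 1021384 · 1.02737e-05 ≈ 10.493.
Here α = 1, so p = 4/n is exactly at the triangle threshold p ~ 1/n. Asymptotically E[X] → c³/6 = 4³/6 = 32/3 ≈ 10.667, a bounded constant. In this regime the triangle count is asymptotically Poisson(c³/6).

E[X] ≈ 10.493; in regime p = Θ(1/n^{1}) E[X] stays bounded (at the triangle threshold p ~ 1/n).


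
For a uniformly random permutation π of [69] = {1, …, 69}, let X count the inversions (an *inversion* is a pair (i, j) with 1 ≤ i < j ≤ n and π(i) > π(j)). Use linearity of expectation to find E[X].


Write X = Σ X_I over the C(69, 2) = 2346 pairs i < j, with X_I the indicator of one inversion.
There are 2346 indicators.
For each fixed pair i < j, the values π(i) and π(j) are two distinct elements of {1, …, 69} in uniformly random order; by symmetry P[π(i) > π(j)] = 1/2.
By linearity: E[X] = 2346 · (1/2) = C(69, 2) · (1/2) = 2346/2 = 1173 ≈ 1173.00000.

E[X] = 1173 = 1173.00000.


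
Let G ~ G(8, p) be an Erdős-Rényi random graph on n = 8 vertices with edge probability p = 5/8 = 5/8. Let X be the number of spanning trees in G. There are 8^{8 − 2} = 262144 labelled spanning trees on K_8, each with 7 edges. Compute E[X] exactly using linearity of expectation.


K_8 has 8^{8 − 2} = 262144 labelled spanning trees.
For each such spanning tree H, let X_H = 1 if all 7 edges of H are present in G. Then P[X_H = 1] = p^{7} = (5/8)^{7} = 78125/2097152.
By linearity of expectation: E[X] = Σ_H E[X_H] = 262144 · p^{7} = 262144 · 78125/2097152 = 78125/8.
Numerically: E[X] ≈ 9766.

E[X] = 262144 · (5/8)^{7} = 78125/8 ≈ 9766.


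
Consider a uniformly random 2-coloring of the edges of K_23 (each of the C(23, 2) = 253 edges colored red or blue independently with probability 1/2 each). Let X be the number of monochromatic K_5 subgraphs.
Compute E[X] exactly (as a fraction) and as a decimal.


Let X = Σ_S X_S over the C(23, 5) = 33649 subsets S of size 5, where X_S = 1 if the K_5 on S is monochromatic.
For a fixed S, the K_5 on S has C(5, 2) = 10 edges. P[all 10 edges red] = (1/2)^10, and likewise for blue, so P[monochromatic] = 2·(1/2)^10 = 2^{1 − 10} = 1/512.
Summing: E[X] = C(23, 5) · 2^{1 − 10} = 33649 · 1/512 = 33649/512.
Numerically: E[X] ≈ 65.72070.

E[X] = C(23,5)·2^(1−C(5,2)) = 33649/512 ≈ 65.72070.


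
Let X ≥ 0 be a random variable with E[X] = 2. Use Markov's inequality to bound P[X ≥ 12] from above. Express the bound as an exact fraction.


μ = E[X] = 2, a = 12.
Markov: P[X ≥ 12] ≤ μ/a = (2)/12 = 1/6.
Numerically: ≈ 0.1667.
(Since a = 12 > μ = 2.0000, the bound 1/6 is < 1 and informative.)

P[X ≥ 12] ≤ 1/6 ≈ 0.1667.


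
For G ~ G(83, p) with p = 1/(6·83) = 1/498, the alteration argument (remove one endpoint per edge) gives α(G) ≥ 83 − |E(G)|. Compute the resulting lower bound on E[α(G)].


E[|E(G)|] = C(83, 2)·p = 3403 · (1/498) = 41/6.
E[α(G)] ≥ n − E[|E(G)|] = 83 − 41/6 = 457/6.
Numerically: ≈ 76.16667.
(This is only a lower bound; the true E[α(G)] may be larger.)

E[α(G)] ≥ 457/6 ≈ 76.16667.


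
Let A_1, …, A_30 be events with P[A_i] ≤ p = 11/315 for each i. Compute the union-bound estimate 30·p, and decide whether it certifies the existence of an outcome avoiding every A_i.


Union bound: P[∪_{i=1}^{30} A_i] ≤ Σ_i P[A_i] ≤ 30·p = 30·(11/315) = 22/21.
Numerically: 22/21 ≈ 1.0476190.
Is 22/21 < 1? NO.
Since the bound 22/21 is ≥ 1, the union bound is uninformative here; it does NOT by itself certify existence.

30·p = 22/21 ≈ 1.0476190; existence NOT certified by the union bound.


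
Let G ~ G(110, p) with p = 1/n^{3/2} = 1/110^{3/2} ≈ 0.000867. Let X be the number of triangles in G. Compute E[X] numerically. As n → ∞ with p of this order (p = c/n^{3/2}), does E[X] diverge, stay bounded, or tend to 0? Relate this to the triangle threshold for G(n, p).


Number of potential triangles: C(110, 3) = 215820.
Each occurs with probability p³ ≈ (0.000867)³ ≈ 6.51228e-10.
By linearity: E[X] = C(110, 3)·p³ ≈ 215820 · 6.51228e-10 ≈ 0.000.
Since α = 3/2 > 1, p = c/n^{3/2} = o(1/n) is below the triangle threshold p ~ 1/n. Asymptotically E[X] ~ (c³/6)·n^{3(1−α)} = (1³/6)·n^{-1.5} → 0, so by Markov's inequality G has no triangles w.h.p.

E[X] ≈ 0.000; in regime p = Θ(1/n^{3/2}) E[X] tends to 0 (below the triangle threshold p ~ 1/n).


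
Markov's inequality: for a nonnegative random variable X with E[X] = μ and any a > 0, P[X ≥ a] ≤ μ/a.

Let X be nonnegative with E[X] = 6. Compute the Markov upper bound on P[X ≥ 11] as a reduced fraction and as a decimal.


μ = E[X] = 6, a = 11.
Markov: P[X ≥ 11] ≤ μ/a = (6)/11 = 6/11.
Numerically: ≈ 0.545455.
(Since a = 11 > μ = 6.000000, the bound 6/11 is < 1 and informative.)

P[X ≥ 11] ≤ 6/11 ≈ 0.545455.


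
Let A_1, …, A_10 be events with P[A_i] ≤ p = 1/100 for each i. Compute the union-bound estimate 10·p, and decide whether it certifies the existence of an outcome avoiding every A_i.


Union bound: P[∪_{i=1}^{10} A_i] ≤ Σ_i P[A_i] ≤ 10·p = 10·(1/100) = 1/10.
Numerically: 1/10 ≈ 0.10000.
Is 1/10 < 1? YES.
Since P[∪ A_i] ≤ 1/10 < 1, the complement has P[∩ A_i^c] ≥ 1 − 1/10 = 9/10 > 0, so some outcome avoids every A_i.

10·p = 1/10 ≈ 0.10000; existence CERTIFIED by the union bound.


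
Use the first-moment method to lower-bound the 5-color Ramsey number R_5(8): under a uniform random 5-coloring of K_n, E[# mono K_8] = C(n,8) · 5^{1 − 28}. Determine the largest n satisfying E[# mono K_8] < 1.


We need C(n, 8) · 5^{1 − 28} < 1, i.e. C(n, 8) < 5^{28 − 1} = 7450580596923828125.
Check values of n near the boundary:
  n = 857: C(857, 8) = 6983854138365964575; 6983854138365964575 < 7450580596923828125? YES
  n = 858: C(858, 8) = 7049584530256467771; 7049584530256467771 < 7450580596923828125? YES
  n = 859: C(859, 8) = 7115855595170747139; 7115855595170747139 < 7450580596923828125? YES
  n = 860: C(860, 8) = 7182671140665308145; 7182671140665308145 < 7450580596923828125? YES
  n = 861: C(861, 8) = 7250034996615275865; 7250034996615275865 < 7450580596923828125? YES
  n = 862: C(862, 8) = 7317951015318931845; 7317951015318931845 < 7450580596923828125? YES
  n = 863: C(863, 8) = 7386423071602617757; 7386423071602617757 < 7450580596923828125? YES
  n = 864: C(864, 8) = 7455455062926006708; 7455455062926006708 < 7450580596923828125? NO
  n = 865: C(865, 8) = 7525050909487743060; 7525050909487743060 < 7450580596923828125? NO
  n = 866: C(866, 8) = 7595214554331451620; 7595214554331451620 < 7450580596923828125? NO
The largest n with C(n, 8) < 7450580596923828125 is n = 863 (where E[X] = 7386423071602617757/7450580596923828125 ≈ 0.99139). Hence R_5(8) > 863, i.e. R_5(8) ≥ 864.

Largest n = 863; hence R_5(8) > 863.


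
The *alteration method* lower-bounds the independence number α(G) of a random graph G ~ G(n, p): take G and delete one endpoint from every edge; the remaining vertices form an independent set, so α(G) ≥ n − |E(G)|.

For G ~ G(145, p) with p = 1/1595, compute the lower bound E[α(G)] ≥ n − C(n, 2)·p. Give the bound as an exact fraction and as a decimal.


E[|E(G)|] = C(145, 2)·p = 10440 · (1/1595) = 72/11.
E[α(G)] ≥ n − E[|E(G)|] = 145 − 72/11 = 1523/11.
Numerically: ≈ 138.45455.
(This is only a lower bound; the true E[α(G)] may be larger.)

E[α(G)] ≥ 1523/11 ≈ 138.45455.


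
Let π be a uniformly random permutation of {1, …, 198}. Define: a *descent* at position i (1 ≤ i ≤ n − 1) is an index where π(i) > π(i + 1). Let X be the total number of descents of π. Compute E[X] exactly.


Write X = Σ X_I over i = 1, …, 197, with X_I the indicator of one descent.
There are 197 indicators.
For each fixed i, the pair (π(i), π(i+1)) is a uniformly random ordered pair of distinct values from {1, …, 198}; by symmetry P[π(i) > π(i+1)] = 1/2.
By linearity: E[X] = 197 · (1/2) = (198 − 1) · (1/2) = 197/2 ≈ 98.5000.

E[X] = 197/2 = 98.5000.


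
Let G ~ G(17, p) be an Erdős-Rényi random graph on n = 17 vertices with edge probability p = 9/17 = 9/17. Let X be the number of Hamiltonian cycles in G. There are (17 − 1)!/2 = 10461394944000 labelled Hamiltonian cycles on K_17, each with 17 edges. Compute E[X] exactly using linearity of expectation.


K_17 has (17 − 1)!/2 = 10461394944000 labelled Hamiltonian cycles.
For each such Hamiltonian cycle H, let X_H = 1 if all 17 edges of H are present in G. Then P[X_H = 1] = p^{17} = (9/17)^{17} = 16677181699666569/827240261886336764177.
By linearity of expectation: E[X] = Σ_H E[X_H] = 10461394944000 · p^{17} = 10461394944000 · 16677181699666569/827240261886336764177 = 174466584313061171422427136000/827240261886336764177.
Numerically: E[X] ≈ 2.10902e+08.

E[X] = 10461394944000 · (9/17)^{17} = 174466584313061171422427136000/827240261886336764177 ≈ 2.10902e+08.


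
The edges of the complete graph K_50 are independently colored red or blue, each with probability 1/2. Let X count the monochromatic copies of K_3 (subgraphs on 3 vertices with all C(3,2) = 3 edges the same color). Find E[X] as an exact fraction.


Let X = Σ_S X_S over the C(50, 3) = 19600 subsets S of size 3, where X_S = 1 if the K_3 on S is monochromatic.
For a fixed S, the K_3 on S has C(3, 2) = 3 edges. P[all 3 edges red] = (1/2)^3, and likewise for blue, so P[monochromatic] = 2·(1/2)^3 = 2^{1 − 3} = 1/4.
Summing: E[X] = C(50, 3) · 2^{1 − 3} = 19600 · 1/4 = 4900.
Numerically: E[X] ≈ 4900.00000.

E[X] = C(50,3)·2^(1−C(3,2)) = 4900 ≈ 4900.00000.


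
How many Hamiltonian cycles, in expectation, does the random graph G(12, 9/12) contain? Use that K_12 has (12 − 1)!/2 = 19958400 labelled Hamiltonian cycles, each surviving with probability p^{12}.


K_12 has (12 − 1)!/2 = 19958400 labelled Hamiltonian cycles.
For each such Hamiltonian cycle H, let X_H = 1 if all 12 edges of H are present in G. Then P[X_H = 1] = p^{12} = (3/4)^{12} = 531441/16777216.
By linearity of expectation: E[X] = Σ_H E[X_H] = 19958400 · p^{12} = 19958400 · 531441/16777216 = 82864937925/131072.
Numerically: E[X] ≈ 6.322e+05.

E[X] = 19958400 · (3/4)^{12} = 82864937925/131072 ≈ 6.322e+05.


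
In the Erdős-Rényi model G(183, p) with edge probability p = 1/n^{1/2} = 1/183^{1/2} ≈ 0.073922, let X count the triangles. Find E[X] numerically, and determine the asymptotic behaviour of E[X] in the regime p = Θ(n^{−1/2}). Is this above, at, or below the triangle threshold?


Number of potential triangles: C(183, 3) = 1004731.
Each occurs with probability p³ ≈ (0.073922)³ ≈ 4.0394605e-04.
By linearity: E[X] = C(183, 3)·p³ ≈ 1004731 · 4.0394605e-04 ≈ 405.85712.
Since α = 1/2 < 1, p = c/n^{1/2} ≫ 1/n is above the triangle threshold p ~ 1/n. Asymptotically E[X] ~ (c³/6)·n^{3(1−α)} = (1³/6)·n^{1.5} → ∞; triangles are abundant w.h.p.

E[X] ≈ 405.85712; in regime p = Θ(1/n^{1/2}) E[X] diverges (above the triangle threshold p ~ 1/n).


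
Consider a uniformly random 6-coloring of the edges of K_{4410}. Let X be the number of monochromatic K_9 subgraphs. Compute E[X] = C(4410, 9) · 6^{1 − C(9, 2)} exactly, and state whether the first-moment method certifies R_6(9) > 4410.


E[X] = C(4410, 9) · 6^{1 − 36} = 1724394906266704102180823710 · 6^{−35} = 1724394906266704102180823710/1719070799748422591028658176.
As a reduced fraction: E[X] = 862197453133352051090411855/859535399874211295514329088 ≈ 1.003097.
Is E[X] < 1? NO.
Since E[X] ≥ 1, the first-moment bound is inconclusive at n = 4410; it does NOT by itself certify R_6(9) > 4410.

E[X] = 862197453133352051090411855/859535399874211295514329088 ≈ 1.003097; E[X] ≥ 1; first-moment method inconclusive here.


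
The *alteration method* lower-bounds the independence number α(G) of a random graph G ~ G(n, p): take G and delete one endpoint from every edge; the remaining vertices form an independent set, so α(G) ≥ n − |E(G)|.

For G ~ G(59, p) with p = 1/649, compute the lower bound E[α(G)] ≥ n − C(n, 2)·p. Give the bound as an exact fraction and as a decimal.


E[|E(G)|] = C(59, 2)·p = 1711 · (1/649) = 29/11.
E[α(G)] ≥ n − E[|E(G)|] = 59 − 29/11 = 620/11.
Numerically: ≈ 56.36364.
(This is only a lower bound; the true E[α(G)] may be larger.)

E[α(G)] ≥ 620/11 ≈ 56.36364.


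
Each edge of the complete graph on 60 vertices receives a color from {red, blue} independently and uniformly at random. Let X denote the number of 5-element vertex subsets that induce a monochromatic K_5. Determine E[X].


Let X = Σ_S X_S over the C(60, 5) = 5461512 subsets S of size 5, where X_S = 1 if the K_5 on S is monochromatic.
For a fixed S, the K_5 on S has C(5, 2) = 10 edges. P[all 10 edges red] = (1/2)^10, and likewise for blue, so P[monochromatic] = 2·(1/2)^10 = 2^{1 − 10} = 1/512.
By linearity of expectation: E[X] = C(60, 5) · 2^{1 − 10} = 5461512 · 1/512 = 682689/64.
Numerically: E[X] ≈ 10667.01562.

E[X] = C(60,5)·2^(1−C(5,2)) = 682689/64 ≈ 10667.01562.


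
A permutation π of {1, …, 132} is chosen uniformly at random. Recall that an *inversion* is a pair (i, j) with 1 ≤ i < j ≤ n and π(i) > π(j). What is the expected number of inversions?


Write X = Σ X_I over the C(132, 2) = 8646 pairs i < j, with X_I the indicator of one inversion.
There are 8646 indicators.
For each fixed pair i < j, the values π(i) and π(j) are two distinct elements of {1, …, 132} in uniformly random order; by symmetry P[π(i) > π(j)] = 1/2.
By linearity: E[X] = 8646 · (1/2) = C(132, 2) · (1/2) = 8646/2 = 4323 ≈ 4323.00000.

E[X] = 4323 = 4323.00000.


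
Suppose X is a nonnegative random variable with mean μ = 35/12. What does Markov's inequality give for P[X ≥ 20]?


μ = E[X] = 35/12, a = 20.
Markov: P[X ≥ 20] ≤ μ/a = (35/12)/20 = 7/48.
Numerically: ≈ 0.14583.
(Since a = 20 > μ = 2.91667, the bound 7/48 is < 1 and informative.)

P[X ≥ 20] ≤ 7/48 ≈ 0.14583.


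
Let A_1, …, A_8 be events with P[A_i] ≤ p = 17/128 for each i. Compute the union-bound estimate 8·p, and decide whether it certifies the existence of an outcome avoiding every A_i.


Union bound: P[∪_{i=1}^{8} A_i] ≤ Σ_i P[A_i] ≤ 8·p = 8·(17/128) = 17/16.
Numerically: 17/16 ≈ 1.0625.
Is 17/16 < 1? NO.
Since the bound 17/16 is ≥ 1, the union bound is uninformative here; it does NOT by itself certify existence.

8·p = 17/16 ≈ 1.0625; existence NOT certified by the union bound.


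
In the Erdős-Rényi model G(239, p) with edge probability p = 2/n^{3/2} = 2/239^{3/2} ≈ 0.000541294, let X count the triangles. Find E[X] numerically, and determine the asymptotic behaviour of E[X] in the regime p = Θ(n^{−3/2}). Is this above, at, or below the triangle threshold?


Number of potential triangles: C(239, 3) = 2246839.
Each occurs with probability p³ ≈ (0.000541294)³ ≈ 1.58598630e-10.
By linearity: E[X] = C(239, 3)·p³ ≈ 2246839 · 1.58598630e-10 ≈ 0.000356.
Since α = 3/2 > 1, p = c/n^{3/2} = o(1/n) is below the triangle threshold p ~ 1/n. Asymptotically E[X] ~ (c³/6)·n^{3(1−α)} = (2³/6)·n^{-1.5} → 0, so by Markov's inequality G has no triangles w.h.p.

E[X] ≈ 0.000356; in regime p = Θ(1/n^{3/2}) E[X] tends to 0 (below the triangle threshold p ~ 1/n).


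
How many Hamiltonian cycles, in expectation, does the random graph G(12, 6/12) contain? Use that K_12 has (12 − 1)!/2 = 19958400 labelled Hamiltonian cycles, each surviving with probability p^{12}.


K_12 has (12 − 1)!/2 = 19958400 labelled Hamiltonian cycles.
For each such Hamiltonian cycle H, let X_H = 1 if all 12 edges of H are present in G. Then P[X_H = 1] = p^{12} = (1/2)^{12} = 1/4096.
By linearity: E[X] = Σ_H E[X_H] = 19958400 · p^{12} = 19958400 · 1/4096 = 155925/32.
Numerically: E[X] ≈ 4873.

E[X] = 19958400 · (1/2)^{12} = 155925/32 ≈ 4873.


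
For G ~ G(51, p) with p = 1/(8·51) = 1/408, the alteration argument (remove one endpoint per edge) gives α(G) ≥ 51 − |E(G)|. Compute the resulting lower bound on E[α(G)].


E[|E(G)|] = C(51, 2)·p = 1275 · (1/408) = 25/8.
E[α(G)] ≥ n − E[|E(G)|] = 51 − 25/8 = 383/8.
Numerically: ≈ 47.875000.
(This is only a lower bound; the true E[α(G)] may be larger.)

E[α(G)] ≥ 383/8 ≈ 47.875000.


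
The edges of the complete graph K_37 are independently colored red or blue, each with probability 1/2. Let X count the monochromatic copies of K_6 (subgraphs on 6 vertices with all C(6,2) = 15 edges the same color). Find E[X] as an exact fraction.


Let X = Σ_S X_S over the C(37, 6) = 2324784 subsets S of size 6, where X_S = 1 if the K_6 on S is monochromatic.
For a fixed S, the K_6 on S has C(6, 2) = 15 edges. P[all 15 edges red] = (1/2)^15, and likewise for blue, so P[monochromatic] = 2·(1/2)^15 = 2^{1 − 15} = 1/16384.
By linearity of expectation: E[X] = C(37, 6) · 2^{1 − 15} = 2324784 · 1/16384 = 145299/1024.
Numerically: E[X] ≈ 141.8936.

E[X] = C(37,6)·2^(1−C(6,2)) = 145299/1024 ≈ 141.8936.


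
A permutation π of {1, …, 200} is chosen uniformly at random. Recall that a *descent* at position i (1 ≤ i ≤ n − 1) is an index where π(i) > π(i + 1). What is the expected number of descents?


Write X = Σ X_I over i = 1, …, 199, with X_I the indicator of one descent.
There are 199 indicators.
For each fixed i, the pair (π(i), π(i+1)) is a uniformly random ordered pair of distinct values from {1, …, 200}; by symmetry P[π(i) > π(i+1)] = 1/2.
By linearity: E[X] = 199 · (1/2) = (200 − 1) · (1/2) = 199/2 ≈ 99.500000.

E[X] = 199/2 = 99.500000.


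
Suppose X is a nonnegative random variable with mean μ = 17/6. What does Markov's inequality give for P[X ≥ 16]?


μ = E[X] = 17/6, a = 16.
Markov: P[X ≥ 16] ≤ μ/a = (17/6)/16 = 17/96.
Numerically: ≈ 0.1771.
(Since a = 16 > μ = 2.8333, the bound 17/96 is < 1 and informative.)

P[X ≥ 16] ≤ 17/96 ≈ 0.1771.


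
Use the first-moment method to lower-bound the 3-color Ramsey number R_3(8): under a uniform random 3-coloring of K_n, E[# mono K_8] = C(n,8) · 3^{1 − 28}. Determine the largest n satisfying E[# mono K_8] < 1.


We need C(n, 8) · 3^{1 − 28} < 1, i.e. C(n, 8) < 3^{28 − 1} = 7625597484987.
Check values of n near the boundary:
  n = 150: C(150, 8) = 5257211409450; 5257211409450 < 7625597484987? YES
  n = 151: C(151, 8) = 5551321138650; 5551321138650 < 7625597484987? YES
  n = 152: C(152, 8) = 5859727868575; 5859727868575 < 7625597484987? YES
  n = 153: C(153, 8) = 6183023199255; 6183023199255 < 7625597484987? YES
  n = 154: C(154, 8) = 6521818990995; 6521818990995 < 7625597484987? YES
  n = 155: C(155, 8) = 6876747915675; 6876747915675 < 7625597484987? YES
  n = 156: C(156, 8) = 7248464019225; 7248464019225 < 7625597484987? YES
  n = 157: C(157, 8) = 7637643295425; 7637643295425 < 7625597484987? NO
  n = 158: C(158, 8) = 8044984271181; 8044984271181 < 7625597484987? NO
The largest n with C(n, 8) < 7625597484987 is n = 156 (where E[X] = 805384891025/847288609443 ≈ 0.95054). Hence R_3(8) > 156, i.e. R_3(8) ≥ 157.

Largest n = 156; hence R_3(8) > 156.


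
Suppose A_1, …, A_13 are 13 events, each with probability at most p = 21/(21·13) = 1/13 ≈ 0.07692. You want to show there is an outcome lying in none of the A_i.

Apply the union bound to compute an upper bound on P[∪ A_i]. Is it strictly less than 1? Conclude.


Union bound: P[∪_{i=1}^{13} A_i] ≤ Σ_i P[A_i] ≤ 13·p = 13·(1/13) = 1.
Numerically: 1 ≈ 1.00000.
Is 1 < 1? NO.
Since the bound 1 is ≥ 1, the union bound is uninformative here; it does NOT by itself certify existence.

13·p = 1 ≈ 1.00000; existence NOT certified by the union bound.


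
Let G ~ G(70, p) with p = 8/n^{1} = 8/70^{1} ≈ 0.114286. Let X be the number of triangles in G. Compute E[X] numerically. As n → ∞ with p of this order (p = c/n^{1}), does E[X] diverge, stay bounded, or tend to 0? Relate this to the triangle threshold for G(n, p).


Number of potential triangles: C(70, 3) = 54740.
Each occurs with probability p³ ≈ (0.114286)³ ≈ 1.49271137e-03.
By linearity: E[X] = C(70, 3)·p³ ≈ 54740 · 1.49271137e-03 ≈ 81.711020.
Here α = 1, so p = 8/n is exactly at the triangle threshold p ~ 1/n. Asymptotically E[X] → c³/6 = 8³/6 = 256/3 ≈ 85.333333, a bounded constant. In this regime the triangle count is asymptotically Poisson(c³/6).

E[X] ≈ 81.711020; in regime p = Θ(1/n^{1}) E[X] stays bounded (at the triangle threshold p ~ 1/n).


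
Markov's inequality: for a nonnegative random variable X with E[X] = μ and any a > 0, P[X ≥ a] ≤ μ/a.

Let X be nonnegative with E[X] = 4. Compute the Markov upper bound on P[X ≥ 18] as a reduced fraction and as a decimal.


μ = E[X] = 4, a = 18.
Markov: P[X ≥ 18] ≤ μ/a = (4)/18 = 2/9.
Numerically: ≈ 0.2222.
(Since a = 18 > μ = 4.0000, the bound 2/9 is < 1 and informative.)

P[X ≥ 18] ≤ 2/9 ≈ 0.2222.


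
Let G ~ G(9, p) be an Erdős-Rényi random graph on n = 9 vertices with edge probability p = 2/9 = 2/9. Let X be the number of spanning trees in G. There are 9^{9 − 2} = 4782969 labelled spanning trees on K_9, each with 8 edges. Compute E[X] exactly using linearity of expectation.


K_9 has 9^{9 − 2} = 4782969 labelled spanning trees.
For each such spanning tree H, let X_H = 1 if all 8 edges of H are present in G. Then P[X_H = 1] = p^{8} = (2/9)^{8} = 256/43046721.
By linearity of expectation: E[X] = Σ_H E[X_H] = 4782969 · p^{8} = 4782969 · 256/43046721 = 256/9.
Numerically: E[X] ≈ 28.44.

E[X] = 4782969 · (2/9)^{8} = 256/9 ≈ 28.44.


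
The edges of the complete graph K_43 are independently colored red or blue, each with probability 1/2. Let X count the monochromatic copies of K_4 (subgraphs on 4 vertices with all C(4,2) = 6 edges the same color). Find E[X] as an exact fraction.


Let X = Σ_S X_S over the C(43, 4) = 123410 subsets S of size 4, where X_S = 1 if the K_4 on S is monochromatic.
For a fixed S, the K_4 on S has C(4, 2) = 6 edges. P[all 6 edges red] = (1/2)^6, and likewise for blue, so P[monochromatic] = 2·(1/2)^6 = 2^{1 − 6} = 1/32.
Summing: E[X] = C(43, 4) · 2^{1 − 6} = 123410 · 1/32 = 61705/16.
Numerically: E[X] ≈ 3856.5625.

E[X] = C(43,4)·2^(1−C(4,2)) = 61705/16 ≈ 3856.5625.


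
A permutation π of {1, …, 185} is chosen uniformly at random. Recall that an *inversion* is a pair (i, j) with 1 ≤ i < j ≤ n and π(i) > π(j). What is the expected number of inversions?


Write X = Σ X_I over the C(185, 2) = 17020 pairs i < j, with X_I the indicator of one inversion.
There are 17020 indicators.
For each fixed pair i < j, the values π(i) and π(j) are two distinct elements of {1, …, 185} in uniformly random order; by symmetry P[π(i) > π(j)] = 1/2.
By linearity: E[X] = 17020 · (1/2) = C(185, 2) · (1/2) = 17020/2 = 8510 ≈ 8510.000000.

E[X] = 8510 = 8510.000000.


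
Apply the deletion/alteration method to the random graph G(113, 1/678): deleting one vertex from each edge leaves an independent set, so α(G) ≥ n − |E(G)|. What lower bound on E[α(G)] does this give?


E[|E(G)|] = C(113, 2)·p = 6328 · (1/678) = 28/3.
E[α(G)] ≥ n − E[|E(G)|] = 113 − 28/3 = 311/3.
Numerically: ≈ 103.66667.
(This is only a lower bound; the true E[α(G)] may be larger.)

E[α(G)] ≥ 311/3 ≈ 103.66667.


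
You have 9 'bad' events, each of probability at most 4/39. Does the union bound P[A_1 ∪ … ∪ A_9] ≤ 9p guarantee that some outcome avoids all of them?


Union bound: P[∪_{i=1}^{9} A_i] ≤ Σ_i P[A_i] ≤ 9·p = 9·(4/39) = 12/13.
Numerically: 12/13 ≈ 0.923.
Is 12/13 < 1? YES.
Since P[∪ A_i] ≤ 12/13 < 1, the complement has P[∩ A_i^c] ≥ 1 − 12/13 = 1/13 > 0, so some outcome avoids every A_i.

9·p = 12/13 ≈ 0.923; existence CERTIFIED by the union bound.


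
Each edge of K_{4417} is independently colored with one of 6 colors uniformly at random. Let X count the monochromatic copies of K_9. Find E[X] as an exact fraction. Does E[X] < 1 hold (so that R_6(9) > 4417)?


E[X] = C(4417, 9) · 6^{1 − 36} = 1749208766098544225331185560 · 6^{−35} = 1749208766098544225331185560/1719070799748422591028658176.
As a reduced fraction: E[X] = 218651095762318028166398195/214883849968552823878582272 ≈ 1.017532.
Is E[X] < 1? NO.
Since E[X] ≥ 1, the first-moment bound is inconclusive at n = 4417; it does NOT by itself certify R_6(9) > 4417.

E[X] = 218651095762318028166398195/214883849968552823878582272 ≈ 1.017532; E[X] ≥ 1; first-moment method inconclusive here.


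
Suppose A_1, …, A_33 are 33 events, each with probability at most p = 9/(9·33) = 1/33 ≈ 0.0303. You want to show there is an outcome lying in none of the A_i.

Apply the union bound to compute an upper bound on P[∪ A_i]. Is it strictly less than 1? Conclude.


Union bound: P[∪_{i=1}^{33} A_i] ≤ Σ_i P[A_i] ≤ 33·p = 33·(1/33) = 1.
Numerically: 1 ≈ 1.0000.
Is 1 < 1? NO.
Since the bound 1 is ≥ 1, the union bound is uninformative here; it does NOT by itself certify existence.

33·p = 1 ≈ 1.0000; existence NOT certified by the union bound.


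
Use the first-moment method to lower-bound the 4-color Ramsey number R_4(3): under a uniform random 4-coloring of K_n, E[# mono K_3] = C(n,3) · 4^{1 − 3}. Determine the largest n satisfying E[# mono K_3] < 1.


We need C(n, 3) · 4^{1 − 3} < 1, i.e. C(n, 3) < 4^{3 − 1} = 16.
Check values of n near the boundary:
  n = 3: C(3, 3) = 1; 1 < 16? YES
  n = 4: C(4, 3) = 4; 4 < 16? YES
  n = 5: C(5, 3) = 10; 10 < 16? YES
  n = 6: C(6, 3) = 20; 20 < 16? NO
  n = 7: C(7, 3) = 35; 35 < 16? NO
The largest n with C(n, 3) < 16 is n = 5 (where E[X] = 5/8 ≈ 0.625000). Hence R_4(3) > 5, i.e. R_4(3) ≥ 6.

Largest n = 5; hence R_4(3) > 5.


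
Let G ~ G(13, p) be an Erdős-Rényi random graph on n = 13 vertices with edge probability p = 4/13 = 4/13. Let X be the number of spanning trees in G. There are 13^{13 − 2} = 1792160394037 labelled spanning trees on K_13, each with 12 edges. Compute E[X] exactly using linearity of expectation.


K_13 has 13^{13 − 2} = 1792160394037 labelled spanning trees.
For each such spanning tree H, let X_H = 1 if all 12 edges of H are present in G. Then P[X_H = 1] = p^{12} = (4/13)^{12} = 16777216/23298085122481.
By linearity of expectation: E[X] = Σ_H E[X_H] = 1792160394037 · p^{12} = 1792160394037 · 16777216/23298085122481 = 16777216/13.
Numerically: E[X] ≈ 1.29e+06.

E[X] = 1792160394037 · (4/13)^{12} = 16777216/13 ≈ 1.29e+06.


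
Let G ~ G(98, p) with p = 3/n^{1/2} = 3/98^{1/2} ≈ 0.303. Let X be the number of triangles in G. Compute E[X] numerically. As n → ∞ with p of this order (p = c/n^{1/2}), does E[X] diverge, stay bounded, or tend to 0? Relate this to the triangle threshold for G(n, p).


Number of potential triangles: C(98, 3) = 152096.
Each occurs with probability p³ ≈ (0.303)³ ≈ 2.78307e-02.
By linearity: E[X] = C(98, 3)·p³ ≈ 152096 · 2.78307e-02 ≈ 4232.943.
Since α = 1/2 < 1, p = c/n^{1/2} ≫ 1/n is above the triangle threshold p ~ 1/n. Asymptotically E[X] ~ (c³/6)·n^{3(1−α)} = (3³/6)·n^{1.5} → ∞; triangles are abundant w.h.p.

E[X] ≈ 4232.943; in regime p = Θ(1/n^{1/2}) E[X] diverges (above the triangle threshold p ~ 1/n).


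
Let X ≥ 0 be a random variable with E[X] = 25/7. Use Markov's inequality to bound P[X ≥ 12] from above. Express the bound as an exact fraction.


μ = E[X] = 25/7, a = 12.
Markov: P[X ≥ 12] ≤ μ/a = (25/7)/12 = 25/84.
Numerically: ≈ 0.297619.
(Since a = 12 > μ = 3.571429, the bound 25/84 is < 1 and informative.)

P[X ≥ 12] ≤ 25/84 ≈ 0.297619.


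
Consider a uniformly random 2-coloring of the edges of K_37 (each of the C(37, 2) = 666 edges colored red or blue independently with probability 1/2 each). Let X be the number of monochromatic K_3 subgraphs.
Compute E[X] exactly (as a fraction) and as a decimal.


Let X = Σ_S X_S over the C(37, 3) = 7770 subsets S of size 3, where X_S = 1 if the K_3 on S is monochromatic.
For a fixed S, the K_3 on S has C(3, 2) = 3 edges. P[all 3 edges red] = (1/2)^3, and likewise for blue, so P[monochromatic] = 2·(1/2)^3 = 2^{1 − 3} = 1/4.
Summing: E[X] = C(37, 3) · 2^{1 − 3} = 7770 · 1/4 = 3885/2.
Numerically: E[X] ≈ 1942.500.

E[X] = C(37,3)·2^(1−C(3,2)) = 3885/2 ≈ 1942.500.


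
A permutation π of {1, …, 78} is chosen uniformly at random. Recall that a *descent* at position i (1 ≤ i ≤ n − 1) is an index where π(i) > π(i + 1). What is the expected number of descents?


Write X = Σ X_I over i = 1, …, 77, with X_I the indicator of one descent.
There are 77 indicators.
For each fixed i, the pair (π(i), π(i+1)) is a uniformly random ordered pair of distinct values from {1, …, 78}; by symmetry P[π(i) > π(i+1)] = 1/2.
By linearity: E[X] = 77 · (1/2) = (78 − 1) · (1/2) = 77/2 ≈ 38.500.

E[X] = 77/2 = 38.500.


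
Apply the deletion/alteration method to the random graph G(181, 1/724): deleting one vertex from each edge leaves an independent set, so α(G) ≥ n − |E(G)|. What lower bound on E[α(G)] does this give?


E[|E(G)|] = C(181, 2)·p = 16290 · (1/724) = 45/2.
E[α(G)] ≥ n − E[|E(G)|] = 181 − 45/2 = 317/2.
Numerically: ≈ 158.50000.
(This is only a lower bound; the true E[α(G)] may be larger.)

E[α(G)] ≥ 317/2 ≈ 158.50000.


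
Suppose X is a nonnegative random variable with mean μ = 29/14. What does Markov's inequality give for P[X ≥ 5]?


μ = E[X] = 29/14, a = 5.
Markov: P[X ≥ 5] ≤ μ/a = (29/14)/5 = 29/70.
Numerically: ≈ 0.414286.
(Since a = 5 > μ = 2.071429, the bound 29/70 is < 1 and informative.)

P[X ≥ 5] ≤ 29/70 ≈ 0.414286.


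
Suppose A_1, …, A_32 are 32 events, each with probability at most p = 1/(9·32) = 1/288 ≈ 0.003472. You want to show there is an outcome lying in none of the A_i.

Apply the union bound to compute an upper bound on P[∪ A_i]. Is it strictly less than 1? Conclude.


Union bound: P[∪_{i=1}^{32} A_i] ≤ Σ_i P[A_i] ≤ 32·p = 32·(1/288) = 1/9.
Numerically: 1/9 ≈ 0.111111.
Is 1/9 < 1? YES.
Since P[∪ A_i] ≤ 1/9 < 1, the complement has P[∩ A_i^c] ≥ 1 − 1/9 = 8/9 > 0, so some outcome avoids every A_i.

32·p = 1/9 ≈ 0.111111; existence CERTIFIED by the union bound.


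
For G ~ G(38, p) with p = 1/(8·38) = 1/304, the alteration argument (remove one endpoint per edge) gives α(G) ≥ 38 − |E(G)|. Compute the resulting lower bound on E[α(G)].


E[|E(G)|] = C(38, 2)·p = 703 · (1/304) = 37/16.
E[α(G)] ≥ n − E[|E(G)|] = 38 − 37/16 = 571/16.
Numerically: ≈ 35.687500.
(This is only a lower bound; the true E[α(G)] may be larger.)

E[α(G)] ≥ 571/16 ≈ 35.687500.


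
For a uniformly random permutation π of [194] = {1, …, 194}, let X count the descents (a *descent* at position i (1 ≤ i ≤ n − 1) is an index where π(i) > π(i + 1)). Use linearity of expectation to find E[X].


Write X = Σ X_I over i = 1, …, 193, with X_I the indicator of one descent.
There are 193 indicators.
For each fixed i, the pair (π(i), π(i+1)) is a uniformly random ordered pair of distinct values from {1, …, 194}; by symmetry P[π(i) > π(i+1)] = 1/2.
By linearity: E[X] = 193 · (1/2) = (194 − 1) · (1/2) = 193/2 ≈ 96.5000.

E[X] = 193/2 = 96.5000.


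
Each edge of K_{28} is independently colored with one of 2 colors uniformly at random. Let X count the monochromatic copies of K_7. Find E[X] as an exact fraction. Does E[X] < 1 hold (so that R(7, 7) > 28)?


E[X] = C(28, 7) · 2^{1 − 21} = 1184040 · 2^{−20} = 1184040/1048576.
As a reduced fraction: E[X] = 148005/131072 ≈ 1.1292.
Is E[X] < 1? NO.
Since E[X] ≥ 1, the first-moment bound is inconclusive at n = 28; it does NOT by itself certify R(7, 7) > 28.

E[X] = 148005/131072 ≈ 1.1292; E[X] ≥ 1; first-moment method inconclusive here.


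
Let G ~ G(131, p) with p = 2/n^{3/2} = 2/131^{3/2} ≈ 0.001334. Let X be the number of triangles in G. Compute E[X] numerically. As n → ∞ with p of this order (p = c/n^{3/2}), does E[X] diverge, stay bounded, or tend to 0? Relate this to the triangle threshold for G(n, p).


Number of potential triangles: C(131, 3) = 366145.
Each occurs with probability p³ ≈ (0.001334)³ ≈ 2.373390e-09.
By linearity: E[X] = C(131, 3)·p³ ≈ 366145 · 2.373390e-09 ≈ 0.0009.
Since α = 3/2 > 1, p = c/n^{3/2} = o(1/n) is below the triangle threshold p ~ 1/n. Asymptotically E[X] ~ (c³/6)·n^{3(1−α)} = (2³/6)·n^{-1.5} → 0, so by Markov's inequality G has no triangles w.h.p.

E[X] ≈ 0.0009; in regime p = Θ(1/n^{3/2}) E[X] tends to 0 (below the triangle threshold p ~ 1/n).
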